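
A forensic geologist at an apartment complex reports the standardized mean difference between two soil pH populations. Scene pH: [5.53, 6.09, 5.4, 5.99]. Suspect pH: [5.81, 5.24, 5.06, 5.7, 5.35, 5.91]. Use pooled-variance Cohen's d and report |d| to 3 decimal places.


Pooled-variance Cohen's d for soil pH comparison:
Scene mean = 23.01 / 4 = 5.7525
Suspect mean = 33.07 / 6 = 5.511667
Scene sample variance s_s^2 = 0.114692
Suspect sample variance s_c^2 = 0.117417
Pooled variance = ((n_s-1)*s_s^2 + (n_c-1)*s_c^2) / (n_s + n_c - 2) = 0.116395
Pooled SD = sqrt(0.116395) = 0.341167
Mean difference = 0.240833
|d| = |0.240833| / 0.341167 = 0.706

0.706


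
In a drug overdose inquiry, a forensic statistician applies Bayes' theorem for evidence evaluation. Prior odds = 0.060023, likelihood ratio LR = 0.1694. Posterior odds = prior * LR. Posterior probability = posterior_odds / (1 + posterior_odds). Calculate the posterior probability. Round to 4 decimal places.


Bayesian evidence evaluation:
Posterior odds = prior_odds * LR = 0.060023 * 0.1694 = 0.0101679
Posterior probability = posterior_odds / (1 + posterior_odds)
= 0.0101679 / (1 + 0.0101679)
= 0.0101679 / 1.0101679
= 0.0101

0.0101


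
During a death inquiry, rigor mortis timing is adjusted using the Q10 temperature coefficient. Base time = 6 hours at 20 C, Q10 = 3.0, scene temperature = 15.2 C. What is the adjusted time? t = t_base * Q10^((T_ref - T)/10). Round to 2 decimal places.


Rigor mortis time adjustment:
Exponent = (T_ref - T_actual) / 10 = (20 - 15.2) / 10 = 0.48
Q10 factor = 3.0^0.48 = 1.69441
t_adjusted = 6 * 1.69441 = 10.17 hours

10.17


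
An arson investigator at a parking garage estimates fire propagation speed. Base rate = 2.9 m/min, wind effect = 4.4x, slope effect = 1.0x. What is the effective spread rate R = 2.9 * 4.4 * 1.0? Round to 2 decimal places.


Fire spread rate calculation:
R = R0 * wind_factor * slope_factor
= 2.9 * 4.4 * 1.0
= 12.76 * 1.0
= 12.76 m/min

12.76


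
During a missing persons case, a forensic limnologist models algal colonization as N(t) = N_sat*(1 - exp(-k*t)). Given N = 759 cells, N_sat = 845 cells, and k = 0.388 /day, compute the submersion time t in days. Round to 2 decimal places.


PMSI from diatom colonization curve:
N / N_sat = 759 / 845 = 0.898225
1 - N/N_sat = 0.101775
ln(1 - N/N_sat) = -2.284991
t = -ln(1 - N/N_sat) / k = -(-2.284991) / 0.388 = 5.89 days

5.89


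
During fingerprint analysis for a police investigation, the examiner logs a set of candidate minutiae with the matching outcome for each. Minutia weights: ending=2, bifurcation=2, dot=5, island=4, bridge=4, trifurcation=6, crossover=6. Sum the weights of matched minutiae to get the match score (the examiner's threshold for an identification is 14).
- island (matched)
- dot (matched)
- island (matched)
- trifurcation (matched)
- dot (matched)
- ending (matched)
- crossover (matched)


Weighted minutiae match score:
  island: matched, +4 (running total 4)
  dot: matched, +5 (running total 9)
  island: matched, +4 (running total 13)
  trifurcation: matched, +6 (running total 19)
  dot: matched, +5 (running total 24)
  ending: matched, +2 (running total 26)
  crossover: matched, +6 (running total 32)
Total score = 32
Threshold = 14; verdict = identification

32


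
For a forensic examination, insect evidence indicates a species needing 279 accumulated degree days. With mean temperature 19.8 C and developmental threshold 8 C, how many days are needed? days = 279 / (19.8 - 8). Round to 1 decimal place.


Insect development time:
Effective temperature = avg_temp - T_base = 19.8 - 8 = 11.8 C
Days = ADD / effective_temp = 279 / 11.8 = 23.6 days

23.6


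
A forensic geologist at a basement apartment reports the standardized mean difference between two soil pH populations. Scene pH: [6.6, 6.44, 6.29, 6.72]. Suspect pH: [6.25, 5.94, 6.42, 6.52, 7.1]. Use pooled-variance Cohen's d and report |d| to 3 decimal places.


Pooled-variance Cohen's d for soil pH comparison:
Scene mean = 26.05 / 4 = 6.5125
Suspect mean = 32.23 / 5 = 6.446
Scene sample variance s_s^2 = 0.035158
Suspect sample variance s_c^2 = 0.18208
Pooled variance = ((n_s-1)*s_s^2 + (n_c-1)*s_c^2) / (n_s + n_c - 2) = 0.119114
Pooled SD = sqrt(0.119114) = 0.345129
Mean difference = 0.0665
|d| = |0.0665| / 0.345129 = 0.193

0.193


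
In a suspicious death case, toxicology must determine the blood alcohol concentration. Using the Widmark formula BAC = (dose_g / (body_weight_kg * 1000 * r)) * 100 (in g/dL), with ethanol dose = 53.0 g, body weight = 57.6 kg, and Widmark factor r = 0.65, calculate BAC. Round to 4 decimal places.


Applying the Widmark formula:
BAC = (dose_g / (body_wt * 1000 * r)) * 100
Denominator = 57.6 * 1000 * 0.65 = 37440
BAC = (53.0 / 37440) * 100
BAC = 0.1416 g/dL

0.1416


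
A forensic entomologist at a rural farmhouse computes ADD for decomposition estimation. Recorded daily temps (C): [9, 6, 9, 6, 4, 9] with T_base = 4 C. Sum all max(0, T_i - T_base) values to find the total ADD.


Computing ADD day by day:
Day 1: max(0, 9 - 4) = 5
Day 2: max(0, 6 - 4) = 2
Day 3: max(0, 9 - 4) = 5
Day 4: max(0, 6 - 4) = 2
Day 5: max(0, 4 - 4) = 0
Day 6: max(0, 9 - 4) = 5
Total ADD = 19

19


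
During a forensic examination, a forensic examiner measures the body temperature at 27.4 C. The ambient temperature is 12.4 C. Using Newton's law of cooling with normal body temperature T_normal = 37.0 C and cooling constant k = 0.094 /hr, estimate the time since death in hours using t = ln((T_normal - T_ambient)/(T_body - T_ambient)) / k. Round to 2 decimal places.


Using Newton's law of cooling:
t = ln((T_normal - T_ambient) / (T_body - T_ambient)) / k
T_normal - T_ambient = 24.6
T_body - T_ambient = 15.0
Ratio = 1.64
ln(ratio) = 0.494696
t = 0.494696 / 0.094 = 5.26 hours

5.26


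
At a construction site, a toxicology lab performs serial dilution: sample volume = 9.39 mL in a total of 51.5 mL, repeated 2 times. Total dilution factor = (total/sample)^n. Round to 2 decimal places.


Dilution factor calculation:
Single dilution = V_total / V_sample = 51.5 / 9.39 ≈ 5.484558
Number of dilutions = 2
Total DF = (51.5 / 9.39)^2 (full precision, rounded at the end) = 30.08

30.08


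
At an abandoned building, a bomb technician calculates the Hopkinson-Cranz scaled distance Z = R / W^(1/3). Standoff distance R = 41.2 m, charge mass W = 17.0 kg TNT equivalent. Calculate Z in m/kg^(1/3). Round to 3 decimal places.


Scaled distance calculation:
W^(1/3) = 17.0^(1/3) = 2.571282
Z = R / W^(1/3) = 41.2 / 2.571282
Z = 16.023 m/kg^(1/3)

16.023


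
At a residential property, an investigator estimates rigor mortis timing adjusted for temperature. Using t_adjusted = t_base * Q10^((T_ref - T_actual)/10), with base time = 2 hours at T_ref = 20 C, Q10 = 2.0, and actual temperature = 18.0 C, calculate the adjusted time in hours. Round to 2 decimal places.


Rigor mortis time adjustment:
Exponent = (T_ref - T_actual) / 10 = (20 - 18.0) / 10 = 0.2
Q10 factor = 2.0^0.2 = 1.1487
t_adjusted = 2 * 1.1487 = 2.30 hours

2.30


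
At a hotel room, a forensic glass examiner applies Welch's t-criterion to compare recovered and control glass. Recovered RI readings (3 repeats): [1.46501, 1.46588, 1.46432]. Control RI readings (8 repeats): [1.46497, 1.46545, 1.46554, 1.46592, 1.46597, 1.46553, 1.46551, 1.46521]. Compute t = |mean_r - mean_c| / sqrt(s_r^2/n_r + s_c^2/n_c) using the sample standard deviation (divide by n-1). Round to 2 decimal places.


Welch's t-criterion for glass RI comparison:
Recovered mean = sum / n_r = 4.39521 / 3 = 1.46507
Control mean = sum / n_c = 11.7241 / 8 = 1.4655125
Recovered sample variance s_r^2 = 6.111e-07
Control sample variance s_c^2 = 1.0945e-07
Welch SE (unpooled) = sqrt(s_r^2/n_r + s_c^2/n_c) = sqrt(2.037e-07 + 1.36812e-08) = sqrt(2.17381e-07) = 0.000466241
|mean_r - mean_c| = 0.0004425
t = 0.0004425 / 0.000466241 = 0.95

0.95


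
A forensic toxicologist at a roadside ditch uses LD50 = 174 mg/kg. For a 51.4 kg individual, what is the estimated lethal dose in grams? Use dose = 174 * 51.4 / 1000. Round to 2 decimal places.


Lethal dose calculation:
Lethal dose = LD50 * body_weight / 1000
= 174 * 51.4 / 1000
= 8943.6 / 1000
= 8.94 g

8.94


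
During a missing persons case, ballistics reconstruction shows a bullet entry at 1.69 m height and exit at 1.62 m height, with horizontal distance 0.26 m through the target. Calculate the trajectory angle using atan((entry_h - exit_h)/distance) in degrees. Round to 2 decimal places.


Bullet trajectory angle:
Height difference = 1.69 - 1.62 = 0.07 m
angle = atan(0.07 / 0.26)
angle = atan(0.269231)
angle = 15.07 degrees

15.07


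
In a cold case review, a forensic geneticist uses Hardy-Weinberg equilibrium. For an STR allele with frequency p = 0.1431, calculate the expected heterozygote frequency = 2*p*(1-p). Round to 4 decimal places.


Hardy-Weinberg heterozygote frequency:
q = 1 - p = 1 - 0.1431 = 0.8569
2pq = 2 * 0.1431 * 0.8569 = 0.2452

0.2452


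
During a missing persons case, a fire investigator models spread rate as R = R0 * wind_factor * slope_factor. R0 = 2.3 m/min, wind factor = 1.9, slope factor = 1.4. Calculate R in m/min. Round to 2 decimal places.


Fire spread rate calculation:
R = R0 * wind_factor * slope_factor
= 2.3 * 1.9 * 1.4
= 4.37 * 1.4
= 6.12 m/min

6.12


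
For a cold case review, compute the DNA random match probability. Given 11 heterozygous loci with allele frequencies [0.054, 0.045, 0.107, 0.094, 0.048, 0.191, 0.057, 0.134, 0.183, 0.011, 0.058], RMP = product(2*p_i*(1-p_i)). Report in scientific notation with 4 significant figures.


Computing RMP for 11 loci:
Locus 1: 2 * 0.054 * 0.946 = 0.102168
Locus 2: 2 * 0.045 * 0.955 = 0.08595
Locus 3: 2 * 0.107 * 0.893 = 0.191102
Locus 4: 2 * 0.094 * 0.906 = 0.170328
Locus 5: 2 * 0.048 * 0.952 = 0.091392
Locus 6: 2 * 0.191 * 0.809 = 0.309038
Locus 7: 2 * 0.057 * 0.943 = 0.107502
Locus 8: 2 * 0.134 * 0.866 = 0.232088
Locus 9: 2 * 0.183 * 0.817 = 0.299022
Locus 10: 2 * 0.011 * 0.989 = 0.021758
Locus 11: 2 * 0.058 * 0.942 = 0.109272
RMP = 1.432e-10

1.432e-10


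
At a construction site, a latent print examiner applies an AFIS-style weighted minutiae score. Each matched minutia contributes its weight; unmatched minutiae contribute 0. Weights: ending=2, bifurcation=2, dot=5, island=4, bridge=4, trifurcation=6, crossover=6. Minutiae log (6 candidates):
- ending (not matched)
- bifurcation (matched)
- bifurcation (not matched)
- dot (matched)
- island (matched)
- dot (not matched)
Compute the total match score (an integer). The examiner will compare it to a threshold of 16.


Weighted minutiae match score:
  ending: not matched, +0
  bifurcation: matched, +2 (running total 2)
  bifurcation: not matched, +0
  dot: matched, +5 (running total 7)
  island: matched, +4 (running total 11)
  dot: not matched, +0
Total score = 11
Threshold = 16; verdict = inconclusive

11


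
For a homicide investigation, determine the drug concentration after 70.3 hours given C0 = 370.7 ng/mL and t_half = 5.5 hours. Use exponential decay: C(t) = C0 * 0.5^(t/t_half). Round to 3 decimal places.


Drug concentration decay:
Number of half-lives = t / t_half = 70.3 / 5.5 = 12.781818
Decay factor = 0.5^12.781818 = 0.000142
C(t) = 370.7 * 0.000142 = 0.053 ng/mL

0.053


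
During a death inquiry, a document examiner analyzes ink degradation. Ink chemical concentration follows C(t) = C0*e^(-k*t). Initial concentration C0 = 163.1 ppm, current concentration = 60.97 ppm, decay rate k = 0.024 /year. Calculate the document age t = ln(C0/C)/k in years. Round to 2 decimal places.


Document age estimation:
C0/C = 163.1 / 60.97 = 2.675086
ln(C0/C) = 0.983982
t = 0.983982 / 0.024 = 41.00 years

41.00


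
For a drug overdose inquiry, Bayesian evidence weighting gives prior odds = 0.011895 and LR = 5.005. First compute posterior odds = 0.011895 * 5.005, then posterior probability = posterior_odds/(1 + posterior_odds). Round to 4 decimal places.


Bayesian evidence evaluation:
Posterior odds = prior_odds * LR = 0.011895 * 5.005 = 0.05953447
Posterior probability = posterior_odds / (1 + posterior_odds)
= 0.05953447 / (1 + 0.05953447)
= 0.05953447 / 1.05953447
= 0.0562

0.0562


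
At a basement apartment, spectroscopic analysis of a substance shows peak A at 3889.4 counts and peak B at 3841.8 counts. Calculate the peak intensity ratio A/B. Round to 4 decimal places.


Spectral peak ratio:
Peak A = 3889.4 counts
Peak B = 3841.8 counts
Ratio = 3889.4 / 3841.8 = 1.0124

1.0124


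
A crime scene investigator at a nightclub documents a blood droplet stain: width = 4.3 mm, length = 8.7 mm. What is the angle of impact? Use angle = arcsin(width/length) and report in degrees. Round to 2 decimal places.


Blood spatter impact angle calculation:
width / length = 4.3 / 8.7 = 0.494253
angle = arcsin(0.494253)
angle = 29.62 degrees

29.62


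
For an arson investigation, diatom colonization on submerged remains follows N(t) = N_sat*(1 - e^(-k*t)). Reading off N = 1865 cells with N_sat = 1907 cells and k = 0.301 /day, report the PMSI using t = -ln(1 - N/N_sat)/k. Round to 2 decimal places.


PMSI from diatom colonization curve:
N / N_sat = 1865 / 1907 = 0.977976
1 - N/N_sat = 0.022024
ln(1 - N/N_sat) = -3.815623
t = -ln(1 - N/N_sat) / k = -(-3.815623) / 0.301 = 12.68 days

12.68


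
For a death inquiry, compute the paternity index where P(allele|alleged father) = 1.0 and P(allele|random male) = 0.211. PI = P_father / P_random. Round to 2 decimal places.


Paternity Index calculation:
PI = P(allele|father) / P(allele|random)
PI = 1.0 / 0.211
PI = 4.74

4.74


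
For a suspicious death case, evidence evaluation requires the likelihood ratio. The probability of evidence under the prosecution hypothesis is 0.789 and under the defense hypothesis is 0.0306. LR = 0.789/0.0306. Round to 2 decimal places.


Likelihood ratio calculation:
LR = P(E|Hp) / P(E|Hd)
LR = 0.789 / 0.0306
LR = 25.78

25.78


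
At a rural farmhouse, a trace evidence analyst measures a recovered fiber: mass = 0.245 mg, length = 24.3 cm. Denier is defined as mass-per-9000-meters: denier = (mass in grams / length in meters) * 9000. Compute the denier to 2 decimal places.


Denier calculation:
Mass in grams = 0.245 mg / 1000 = 0.000245 g
Length in meters = 24.3 cm / 100 = 0.243 m
Linear density = mass / length = 0.000245 / 0.243 = 0.00100823 g/m
Denier = (g/m) * 9000 = 0.00100823 * 9000 = 9.07

9.07


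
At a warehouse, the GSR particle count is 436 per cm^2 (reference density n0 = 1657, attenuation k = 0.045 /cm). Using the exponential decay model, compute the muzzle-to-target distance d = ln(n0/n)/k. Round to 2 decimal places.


GSR distance calculation:
n0/n = 1657 / 436 = 3.800459
ln(n0/n) = 1.335122
d = 1.335122 / 0.045 = 29.67 cm

29.67


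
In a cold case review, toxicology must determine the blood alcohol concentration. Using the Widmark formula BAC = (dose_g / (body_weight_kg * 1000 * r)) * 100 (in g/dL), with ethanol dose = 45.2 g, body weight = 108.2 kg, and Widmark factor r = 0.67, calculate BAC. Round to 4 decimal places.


Applying the Widmark formula:
BAC = (dose_g / (body_wt * 1000 * r)) * 100
Denominator = 108.2 * 1000 * 0.67 = 72494
BAC = (45.2 / 72494) * 100
BAC = 0.0623 g/dL

0.0623


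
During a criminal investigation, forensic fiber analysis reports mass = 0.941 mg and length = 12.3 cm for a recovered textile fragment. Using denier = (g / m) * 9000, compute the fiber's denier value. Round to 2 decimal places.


Denier calculation:
Mass in grams = 0.941 mg / 1000 = 0.000941 g
Length in meters = 12.3 cm / 100 = 0.123 m
Linear density = mass / length = 0.000941 / 0.123 = 0.00765041 g/m
Denier = (g/m) * 9000 = 0.00765041 * 9000 = 68.85

68.85


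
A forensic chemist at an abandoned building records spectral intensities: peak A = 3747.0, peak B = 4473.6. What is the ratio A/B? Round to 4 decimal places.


Spectral peak ratio:
Peak A = 3747.0 counts
Peak B = 4473.6 counts
Ratio = 3747.0 / 4473.6 = 0.8376

0.8376


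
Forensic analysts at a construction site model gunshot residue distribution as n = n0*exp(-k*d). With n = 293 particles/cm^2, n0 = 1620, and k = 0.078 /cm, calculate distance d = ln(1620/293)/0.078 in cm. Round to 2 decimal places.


GSR distance calculation:
n0/n = 1620 / 293 = 5.52901
ln(n0/n) = 1.710009
d = 1.710009 / 0.078 = 21.92 cm

21.92


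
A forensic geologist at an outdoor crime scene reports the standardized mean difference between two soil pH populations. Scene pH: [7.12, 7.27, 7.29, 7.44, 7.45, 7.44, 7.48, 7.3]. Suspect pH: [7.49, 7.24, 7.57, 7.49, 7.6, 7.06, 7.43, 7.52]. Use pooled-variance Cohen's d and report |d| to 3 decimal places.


Pooled-variance Cohen's d for soil pH comparison:
Scene mean = 58.79 / 8 = 7.34875
Suspect mean = 59.4 / 8 = 7.425
Scene sample variance s_s^2 = 0.015498
Suspect sample variance s_c^2 = 0.0338
Pooled variance = ((n_s-1)*s_s^2 + (n_c-1)*s_c^2) / (n_s + n_c - 2) = 0.024649
Pooled SD = sqrt(0.024649) = 0.157
Mean difference = -0.07625
|d| = |-0.07625| / 0.157 = 0.486

0.486


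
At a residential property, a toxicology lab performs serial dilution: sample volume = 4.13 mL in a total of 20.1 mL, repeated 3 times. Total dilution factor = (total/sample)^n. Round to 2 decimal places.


Dilution factor calculation:
Single dilution = V_total / V_sample = 20.1 / 4.13 ≈ 4.866828
Number of dilutions = 3
Total DF = (20.1 / 4.13)^3 (full precision, rounded at the end) = 115.28

115.28


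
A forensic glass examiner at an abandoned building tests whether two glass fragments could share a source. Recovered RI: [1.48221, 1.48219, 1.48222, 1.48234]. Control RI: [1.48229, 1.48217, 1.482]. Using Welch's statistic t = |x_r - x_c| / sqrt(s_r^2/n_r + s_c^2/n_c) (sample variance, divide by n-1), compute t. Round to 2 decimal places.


Welch's t-criterion for glass RI comparison:
Recovered mean = sum / n_r = 5.92896 / 4 = 1.48224
Control mean = sum / n_c = 4.44646 / 3 = 1.4821533
Recovered sample variance s_r^2 = 4.6e-09
Control sample variance s_c^2 = 2.12333e-08
Welch SE (unpooled) = sqrt(s_r^2/n_r + s_c^2/n_c) = sqrt(1.15e-09 + 7.07778e-09) = sqrt(8.22778e-09) = 9.07071e-05
|mean_r - mean_c| = 8.66667e-05
t = 8.66667e-05 / 9.07071e-05 = 0.96

0.96


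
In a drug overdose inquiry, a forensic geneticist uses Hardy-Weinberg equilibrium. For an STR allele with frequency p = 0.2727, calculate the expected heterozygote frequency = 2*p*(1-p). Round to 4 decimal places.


Hardy-Weinberg heterozygote frequency:
q = 1 - p = 1 - 0.2727 = 0.7273
2pq = 2 * 0.2727 * 0.7273 = 0.3967

0.3967


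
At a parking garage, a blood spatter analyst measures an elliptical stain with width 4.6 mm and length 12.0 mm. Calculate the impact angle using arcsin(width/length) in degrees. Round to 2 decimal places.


Blood spatter impact angle calculation:
width / length = 4.6 / 12.0 = 0.383333
angle = arcsin(0.383333)
angle = 22.54 degrees

22.54


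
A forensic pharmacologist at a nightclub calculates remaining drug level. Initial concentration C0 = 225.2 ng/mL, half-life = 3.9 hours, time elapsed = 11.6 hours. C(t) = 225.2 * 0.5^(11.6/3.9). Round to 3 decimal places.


Drug concentration decay:
Number of half-lives = t / t_half = 11.6 / 3.9 = 2.974359
Decay factor = 0.5^2.974359 = 0.12724148
C(t) = 225.2 * 0.12724148 = 28.655 ng/mL

28.655


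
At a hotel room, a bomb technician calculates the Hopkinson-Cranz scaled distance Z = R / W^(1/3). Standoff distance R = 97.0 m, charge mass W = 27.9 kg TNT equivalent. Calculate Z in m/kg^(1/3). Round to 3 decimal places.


Scaled distance calculation:
W^(1/3) = 27.9^(1/3) = 3.03297
Z = R / W^(1/3) = 97.0 / 3.03297
Z = 31.982 m/kg^(1/3)

31.982


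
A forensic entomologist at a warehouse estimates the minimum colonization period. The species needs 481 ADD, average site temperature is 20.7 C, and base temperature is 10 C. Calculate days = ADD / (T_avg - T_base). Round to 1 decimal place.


Insect development time:
Effective temperature = avg_temp - T_base = 20.7 - 10 = 10.7 C
Days = ADD / effective_temp = 481 / 10.7 = 45.0 days

45.0


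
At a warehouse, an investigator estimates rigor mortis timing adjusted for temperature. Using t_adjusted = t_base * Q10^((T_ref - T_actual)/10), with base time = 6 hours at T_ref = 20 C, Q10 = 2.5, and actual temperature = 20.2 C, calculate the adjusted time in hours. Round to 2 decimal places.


Rigor mortis time adjustment:
Exponent = (T_ref - T_actual) / 10 = (20 - 20.2) / 10 = -0.02
Q10 factor = 2.5^-0.02 = 0.98184
t_adjusted = 6 * 0.98184 = 5.89 hours

5.89


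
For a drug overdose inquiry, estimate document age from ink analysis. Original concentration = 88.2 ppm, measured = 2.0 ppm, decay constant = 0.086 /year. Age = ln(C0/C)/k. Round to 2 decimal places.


Document age estimation:
C0/C = 88.2 / 2.0 = 44.1
ln(C0/C) = 3.78646
t = 3.78646 / 0.086 = 44.03 years

44.03


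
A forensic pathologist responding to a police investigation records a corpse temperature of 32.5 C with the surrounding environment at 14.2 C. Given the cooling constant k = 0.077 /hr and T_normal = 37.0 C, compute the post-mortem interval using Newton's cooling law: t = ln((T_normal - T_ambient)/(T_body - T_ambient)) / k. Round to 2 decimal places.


Using Newton's law of cooling:
t = ln((T_normal - T_ambient) / (T_body - T_ambient)) / k
T_normal - T_ambient = 22.8
T_body - T_ambient = 18.3
Ratio = 1.245902
ln(ratio) = 0.21986
t = 0.21986 / 0.077 = 2.86 hours

2.86


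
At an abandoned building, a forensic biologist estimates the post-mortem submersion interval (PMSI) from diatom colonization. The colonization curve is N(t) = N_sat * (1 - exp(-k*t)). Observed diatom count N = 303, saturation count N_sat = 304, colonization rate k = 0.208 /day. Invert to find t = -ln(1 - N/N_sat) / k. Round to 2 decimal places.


PMSI from diatom colonization curve:
N / N_sat = 303 / 304 = 0.996711
1 - N/N_sat = 0.003289
ln(1 - N/N_sat) = -5.717172
t = -ln(1 - N/N_sat) / k = -(-5.717172) / 0.208 = 27.49 days

27.49


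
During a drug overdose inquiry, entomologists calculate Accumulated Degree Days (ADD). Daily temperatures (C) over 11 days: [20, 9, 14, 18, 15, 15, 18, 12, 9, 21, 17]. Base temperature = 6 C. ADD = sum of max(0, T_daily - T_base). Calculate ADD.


Computing ADD day by day:
Day 1: max(0, 20 - 6) = 14
Day 2: max(0, 9 - 6) = 3
Day 3: max(0, 14 - 6) = 8
Day 4: max(0, 18 - 6) = 12
Day 5: max(0, 15 - 6) = 9
Day 6: max(0, 15 - 6) = 9
Day 7: max(0, 18 - 6) = 12
Day 8: max(0, 12 - 6) = 6
Day 9: max(0, 9 - 6) = 3
Day 10: max(0, 21 - 6) = 15
Day 11: max(0, 17 - 6) = 11
Total ADD = 102

102


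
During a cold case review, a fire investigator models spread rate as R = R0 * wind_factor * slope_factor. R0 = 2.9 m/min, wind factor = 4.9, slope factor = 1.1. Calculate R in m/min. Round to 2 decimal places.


Fire spread rate calculation:
R = R0 * wind_factor * slope_factor
= 2.9 * 4.9 * 1.1
= 14.21 * 1.1
= 15.63 m/min

15.63


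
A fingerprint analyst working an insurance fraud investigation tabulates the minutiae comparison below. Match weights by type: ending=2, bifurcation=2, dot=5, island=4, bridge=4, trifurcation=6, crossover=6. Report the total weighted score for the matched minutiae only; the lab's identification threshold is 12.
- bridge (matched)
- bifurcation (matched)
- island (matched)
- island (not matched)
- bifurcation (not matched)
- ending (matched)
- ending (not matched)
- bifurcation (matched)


Weighted minutiae match score:
  bridge: matched, +4 (running total 4)
  bifurcation: matched, +2 (running total 6)
  island: matched, +4 (running total 10)
  island: not matched, +0
  bifurcation: not matched, +0
  ending: matched, +2 (running total 12)
  ending: not matched, +0
  bifurcation: matched, +2 (running total 14)
Total score = 14
Threshold = 12; verdict = identification

14


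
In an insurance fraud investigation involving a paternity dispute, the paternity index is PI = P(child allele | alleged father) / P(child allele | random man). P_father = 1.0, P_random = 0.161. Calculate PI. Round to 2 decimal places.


Paternity Index calculation:
PI = P(allele|father) / P(allele|random)
PI = 1.0 / 0.161
PI = 6.21

6.21


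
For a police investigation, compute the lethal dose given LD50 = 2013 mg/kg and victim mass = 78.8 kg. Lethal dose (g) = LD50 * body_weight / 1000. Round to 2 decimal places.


Lethal dose calculation:
Lethal dose = LD50 * body_weight / 1000
= 2013 * 78.8 / 1000
= 158624.4 / 1000
= 158.62 g

158.62


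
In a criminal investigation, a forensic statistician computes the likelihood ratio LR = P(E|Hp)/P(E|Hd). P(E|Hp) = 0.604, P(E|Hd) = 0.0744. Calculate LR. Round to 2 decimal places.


Likelihood ratio calculation:
LR = P(E|Hp) / P(E|Hd)
LR = 0.604 / 0.0744
LR = 8.12

8.12


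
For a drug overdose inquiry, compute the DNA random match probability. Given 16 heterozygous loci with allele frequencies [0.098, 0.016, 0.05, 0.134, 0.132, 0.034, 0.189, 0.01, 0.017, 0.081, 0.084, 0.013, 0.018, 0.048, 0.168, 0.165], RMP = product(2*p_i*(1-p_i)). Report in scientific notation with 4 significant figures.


Computing RMP for 16 loci:
Locus 1: 2 * 0.098 * 0.902 = 0.176792
Locus 2: 2 * 0.016 * 0.984 = 0.031488
Locus 3: 2 * 0.05 * 0.95 = 0.095
Locus 4: 2 * 0.134 * 0.866 = 0.232088
Locus 5: 2 * 0.132 * 0.868 = 0.229152
Locus 6: 2 * 0.034 * 0.966 = 0.065688
Locus 7: 2 * 0.189 * 0.811 = 0.306558
Locus 8: 2 * 0.01 * 0.99 = 0.0198
Locus 9: 2 * 0.017 * 0.983 = 0.033422
Locus 10: 2 * 0.081 * 0.919 = 0.148878
Locus 11: 2 * 0.084 * 0.916 = 0.153888
Locus 12: 2 * 0.013 * 0.987 = 0.025662
Locus 13: 2 * 0.018 * 0.982 = 0.035352
Locus 14: 2 * 0.048 * 0.952 = 0.091392
Locus 15: 2 * 0.168 * 0.832 = 0.279552
Locus 16: 2 * 0.165 * 0.835 = 0.27555
RMP = 5.484e-17

5.484e-17


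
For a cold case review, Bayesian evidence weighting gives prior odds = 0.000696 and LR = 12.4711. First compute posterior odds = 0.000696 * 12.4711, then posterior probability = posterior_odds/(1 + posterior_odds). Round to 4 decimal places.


Bayesian evidence evaluation:
Posterior odds = prior_odds * LR = 0.000696 * 12.4711 = 0.008679886
Posterior probability = posterior_odds / (1 + posterior_odds)
= 0.008679886 / (1 + 0.008679886)
= 0.008679886 / 1.008679886
= 0.0086

0.0086


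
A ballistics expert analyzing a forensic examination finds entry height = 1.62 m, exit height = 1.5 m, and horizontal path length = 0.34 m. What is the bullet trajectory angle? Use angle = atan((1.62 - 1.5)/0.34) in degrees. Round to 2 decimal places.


Bullet trajectory angle:
Height difference = 1.62 - 1.5 = 0.12 m
angle = atan(0.12 / 0.34)
angle = atan(0.352941)
angle = 19.44 degrees

19.44


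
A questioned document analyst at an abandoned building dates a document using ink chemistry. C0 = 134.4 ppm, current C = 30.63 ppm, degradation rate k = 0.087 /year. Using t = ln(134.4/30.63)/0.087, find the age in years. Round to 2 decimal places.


Document age estimation:
C0/C = 134.4 / 30.63 = 4.387855
ln(C0/C) = 1.47884
t = 1.47884 / 0.087 = 17.00 years

17.00


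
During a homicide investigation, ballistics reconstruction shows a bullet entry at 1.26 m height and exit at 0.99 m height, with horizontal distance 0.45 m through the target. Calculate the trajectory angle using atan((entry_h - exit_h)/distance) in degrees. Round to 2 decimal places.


Bullet trajectory angle:
Height difference = 1.26 - 0.99 = 0.27 m
angle = atan(0.27 / 0.45)
angle = atan(0.6)
angle = 30.96 degrees

30.96


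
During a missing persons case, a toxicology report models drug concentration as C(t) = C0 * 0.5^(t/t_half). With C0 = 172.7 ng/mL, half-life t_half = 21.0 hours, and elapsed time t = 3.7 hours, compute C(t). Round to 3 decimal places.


Drug concentration decay:
Number of half-lives = t / t_half = 3.7 / 21.0 = 0.17619
Decay factor = 0.5^0.17619 = 0.8850372
C(t) = 172.7 * 0.8850372 = 152.846 ng/mL

152.846


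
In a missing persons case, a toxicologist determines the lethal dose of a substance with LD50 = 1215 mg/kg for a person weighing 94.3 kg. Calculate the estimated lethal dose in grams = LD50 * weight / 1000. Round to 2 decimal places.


Lethal dose calculation:
Lethal dose = LD50 * body_weight / 1000
= 1215 * 94.3 / 1000
= 114574.5 / 1000
= 114.57 g

114.57


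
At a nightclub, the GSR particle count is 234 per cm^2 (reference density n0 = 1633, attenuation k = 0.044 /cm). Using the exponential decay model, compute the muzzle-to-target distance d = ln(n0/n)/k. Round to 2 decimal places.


GSR distance calculation:
n0/n = 1633 / 234 = 6.978632
ln(n0/n) = 1.942853
d = 1.942853 / 0.044 = 44.16 cm

44.16


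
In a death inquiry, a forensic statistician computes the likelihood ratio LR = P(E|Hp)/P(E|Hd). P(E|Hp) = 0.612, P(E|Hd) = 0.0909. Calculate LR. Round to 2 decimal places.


Likelihood ratio calculation:
LR = P(E|Hp) / P(E|Hd)
LR = 0.612 / 0.0909
LR = 6.73

6.73


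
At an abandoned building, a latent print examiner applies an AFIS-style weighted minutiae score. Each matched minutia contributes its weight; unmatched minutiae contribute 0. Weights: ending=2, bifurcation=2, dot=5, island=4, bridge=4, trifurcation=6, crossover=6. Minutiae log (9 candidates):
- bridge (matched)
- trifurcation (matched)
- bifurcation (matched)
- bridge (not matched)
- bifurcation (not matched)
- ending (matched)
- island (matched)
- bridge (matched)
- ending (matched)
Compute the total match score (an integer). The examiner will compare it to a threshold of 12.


Weighted minutiae match score:
  bridge: matched, +4 (running total 4)
  trifurcation: matched, +6 (running total 10)
  bifurcation: matched, +2 (running total 12)
  bridge: not matched, +0
  bifurcation: not matched, +0
  ending: matched, +2 (running total 14)
  island: matched, +4 (running total 18)
  bridge: matched, +4 (running total 22)
  ending: matched, +2 (running total 24)
Total score = 24
Threshold = 12; verdict = identification

24


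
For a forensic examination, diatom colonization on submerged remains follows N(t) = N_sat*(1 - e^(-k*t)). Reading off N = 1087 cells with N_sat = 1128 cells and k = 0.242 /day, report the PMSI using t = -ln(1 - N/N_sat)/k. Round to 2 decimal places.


PMSI from diatom colonization curve:
N / N_sat = 1087 / 1128 = 0.963652
1 - N/N_sat = 0.036348
ln(1 - N/N_sat) = -3.314616
t = -ln(1 - N/N_sat) / k = -(-3.314616) / 0.242 = 13.70 days

13.70


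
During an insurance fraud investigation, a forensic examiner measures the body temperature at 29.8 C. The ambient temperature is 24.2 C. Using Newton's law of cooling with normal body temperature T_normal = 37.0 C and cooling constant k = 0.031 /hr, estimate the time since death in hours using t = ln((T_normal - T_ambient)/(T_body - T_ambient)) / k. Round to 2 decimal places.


Using Newton's law of cooling:
t = ln((T_normal - T_ambient) / (T_body - T_ambient)) / k
T_normal - T_ambient = 12.8
T_body - T_ambient = 5.6
Ratio = 2.285714
ln(ratio) = 0.826678
t = 0.826678 / 0.031 = 26.67 hours

26.67


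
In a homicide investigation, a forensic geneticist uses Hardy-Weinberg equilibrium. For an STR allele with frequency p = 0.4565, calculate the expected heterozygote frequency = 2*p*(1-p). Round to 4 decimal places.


Hardy-Weinberg heterozygote frequency:
q = 1 - p = 1 - 0.4565 = 0.5435
2pq = 2 * 0.4565 * 0.5435 = 0.4962

0.4962


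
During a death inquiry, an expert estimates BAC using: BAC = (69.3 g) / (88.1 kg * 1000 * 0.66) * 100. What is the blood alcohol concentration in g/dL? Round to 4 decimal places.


Applying the Widmark formula:
BAC = (dose_g / (body_wt * 1000 * r)) * 100
Denominator = 88.1 * 1000 * 0.66 = 58146
BAC = (69.3 / 58146) * 100
BAC = 0.1192 g/dL

0.1192


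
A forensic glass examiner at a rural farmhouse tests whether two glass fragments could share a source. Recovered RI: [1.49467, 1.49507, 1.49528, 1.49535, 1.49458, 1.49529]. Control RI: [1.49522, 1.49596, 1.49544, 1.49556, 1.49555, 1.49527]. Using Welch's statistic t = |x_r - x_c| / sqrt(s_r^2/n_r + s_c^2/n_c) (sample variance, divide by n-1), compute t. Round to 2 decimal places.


Welch's t-criterion for glass RI comparison:
Recovered mean = sum / n_r = 8.97024 / 6 = 1.49504
Control mean = sum / n_c = 8.973 / 6 = 1.4955
Recovered sample variance s_r^2 = 1.1312e-07
Control sample variance s_c^2 = 7.052e-08
Welch SE (unpooled) = sqrt(s_r^2/n_r + s_c^2/n_c) = sqrt(1.88533e-08 + 1.17533e-08) = sqrt(3.06066e-08) = 0.000174947
|mean_r - mean_c| = 0.00046
t = 0.00046 / 0.000174947 = 2.63

2.63


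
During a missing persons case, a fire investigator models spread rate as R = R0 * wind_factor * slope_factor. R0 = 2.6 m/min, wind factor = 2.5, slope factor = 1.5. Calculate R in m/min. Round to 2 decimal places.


Fire spread rate calculation:
R = R0 * wind_factor * slope_factor
= 2.6 * 2.5 * 1.5
= 6.5 * 1.5
= 9.75 m/min

9.75


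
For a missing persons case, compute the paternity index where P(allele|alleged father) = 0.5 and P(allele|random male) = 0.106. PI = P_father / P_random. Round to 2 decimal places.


Paternity Index calculation:
PI = P(allele|father) / P(allele|random)
PI = 0.5 / 0.106
PI = 4.72

4.72


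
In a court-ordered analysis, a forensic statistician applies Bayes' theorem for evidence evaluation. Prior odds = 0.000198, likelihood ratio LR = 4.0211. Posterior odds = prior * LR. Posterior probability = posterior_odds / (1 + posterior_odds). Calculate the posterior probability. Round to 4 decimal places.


Bayesian evidence evaluation:
Posterior odds = prior_odds * LR = 0.000198 * 4.0211 = 0.0007961778
Posterior probability = posterior_odds / (1 + posterior_odds)
= 0.0007961778 / (1 + 0.0007961778)
= 0.0007961778 / 1.0007961778
= 0.0008

0.0008


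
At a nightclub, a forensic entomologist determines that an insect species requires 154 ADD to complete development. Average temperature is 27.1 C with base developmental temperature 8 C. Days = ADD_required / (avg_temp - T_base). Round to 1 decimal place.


Insect development time:
Effective temperature = avg_temp - T_base = 27.1 - 8 = 19.1 C
Days = ADD / effective_temp = 154 / 19.1 = 8.1 days

8.1


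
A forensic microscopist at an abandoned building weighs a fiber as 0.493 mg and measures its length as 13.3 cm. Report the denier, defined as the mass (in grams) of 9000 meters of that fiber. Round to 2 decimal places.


Denier calculation:
Mass in grams = 0.493 mg / 1000 = 0.000493 g
Length in meters = 13.3 cm / 100 = 0.133 m
Linear density = mass / length = 0.000493 / 0.133 = 0.00370677 g/m
Denier = (g/m) * 9000 = 0.00370677 * 9000 = 33.36

33.36


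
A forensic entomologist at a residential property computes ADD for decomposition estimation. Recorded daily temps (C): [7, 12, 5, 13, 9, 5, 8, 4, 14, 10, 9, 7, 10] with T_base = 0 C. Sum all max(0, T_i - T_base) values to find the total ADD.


Computing ADD day by day:
Day 1: max(0, 7 - 0) = 7
Day 2: max(0, 12 - 0) = 12
Day 3: max(0, 5 - 0) = 5
Day 4: max(0, 13 - 0) = 13
Day 5: max(0, 9 - 0) = 9
Day 6: max(0, 5 - 0) = 5
Day 7: max(0, 8 - 0) = 8
Day 8: max(0, 4 - 0) = 4
Day 9: max(0, 14 - 0) = 14
Day 10: max(0, 10 - 0) = 10
Day 11: max(0, 9 - 0) = 9
Day 12: max(0, 7 - 0) = 7
Day 13: max(0, 10 - 0) = 10
Total ADD = 113

113


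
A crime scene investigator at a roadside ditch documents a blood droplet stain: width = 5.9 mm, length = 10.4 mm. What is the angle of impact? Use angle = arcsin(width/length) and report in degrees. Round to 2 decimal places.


Blood spatter impact angle calculation:
width / length = 5.9 / 10.4 = 0.567308
angle = arcsin(0.567308)
angle = 34.56 degrees

34.56


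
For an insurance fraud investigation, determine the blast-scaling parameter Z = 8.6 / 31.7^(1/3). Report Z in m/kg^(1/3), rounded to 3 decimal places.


Scaled distance calculation:
W^(1/3) = 31.7^(1/3) = 3.16485
Z = R / W^(1/3) = 8.6 / 3.16485
Z = 2.717 m/kg^(1/3)

2.717


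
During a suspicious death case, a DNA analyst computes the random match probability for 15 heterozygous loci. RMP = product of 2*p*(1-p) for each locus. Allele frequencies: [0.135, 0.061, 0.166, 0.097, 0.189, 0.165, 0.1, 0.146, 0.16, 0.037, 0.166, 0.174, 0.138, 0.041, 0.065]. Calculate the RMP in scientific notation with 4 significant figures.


Computing RMP for 15 loci:
Locus 1: 2 * 0.135 * 0.865 = 0.23355
Locus 2: 2 * 0.061 * 0.939 = 0.114558
Locus 3: 2 * 0.166 * 0.834 = 0.276888
Locus 4: 2 * 0.097 * 0.903 = 0.175182
Locus 5: 2 * 0.189 * 0.811 = 0.306558
Locus 6: 2 * 0.165 * 0.835 = 0.27555
Locus 7: 2 * 0.1 * 0.9 = 0.18
Locus 8: 2 * 0.146 * 0.854 = 0.249368
Locus 9: 2 * 0.16 * 0.84 = 0.2688
Locus 10: 2 * 0.037 * 0.963 = 0.071262
Locus 11: 2 * 0.166 * 0.834 = 0.276888
Locus 12: 2 * 0.174 * 0.826 = 0.287448
Locus 13: 2 * 0.138 * 0.862 = 0.237912
Locus 14: 2 * 0.041 * 0.959 = 0.078638
Locus 15: 2 * 0.065 * 0.935 = 0.12155
RMP = 1.706e-11

1.706e-11


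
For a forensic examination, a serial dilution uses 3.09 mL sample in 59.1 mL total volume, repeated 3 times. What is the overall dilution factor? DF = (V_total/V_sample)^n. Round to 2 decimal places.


Dilution factor calculation:
Single dilution = V_total / V_sample = 59.1 / 3.09 ≈ 19.126214
Number of dilutions = 3
Total DF = (59.1 / 3.09)^3 (full precision, rounded at the end) = 6996.60

6996.60


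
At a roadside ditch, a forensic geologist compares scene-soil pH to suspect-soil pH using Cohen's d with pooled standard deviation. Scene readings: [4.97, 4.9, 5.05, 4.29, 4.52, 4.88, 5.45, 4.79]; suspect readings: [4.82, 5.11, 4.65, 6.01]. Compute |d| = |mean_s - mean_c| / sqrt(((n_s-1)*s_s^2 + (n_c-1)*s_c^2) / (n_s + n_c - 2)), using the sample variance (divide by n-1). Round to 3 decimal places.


Pooled-variance Cohen's d for soil pH comparison:
Scene mean = 38.85 / 8 = 4.85625
Suspect mean = 20.59 / 4 = 5.1475
Scene sample variance s_s^2 = 0.120513
Suspect sample variance s_c^2 = 0.366692
Pooled variance = ((n_s-1)*s_s^2 + (n_c-1)*s_c^2) / (n_s + n_c - 2) = 0.194366
Pooled SD = sqrt(0.194366) = 0.44087
Mean difference = -0.29125
|d| = |-0.29125| / 0.44087 = 0.661

0.661


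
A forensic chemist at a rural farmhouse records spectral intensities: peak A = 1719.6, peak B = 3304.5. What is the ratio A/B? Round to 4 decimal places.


Spectral peak ratio:
Peak A = 1719.6 counts
Peak B = 3304.5 counts
Ratio = 1719.6 / 3304.5 = 0.5204

0.5204


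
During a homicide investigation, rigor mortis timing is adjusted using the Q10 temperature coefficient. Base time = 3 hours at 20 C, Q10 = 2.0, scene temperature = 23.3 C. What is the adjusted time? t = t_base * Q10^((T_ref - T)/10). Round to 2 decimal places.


Rigor mortis time adjustment:
Exponent = (T_ref - T_actual) / 10 = (20 - 23.3) / 10 = -0.33
Q10 factor = 2.0^-0.33 = 0.79554
t_adjusted = 3 * 0.79554 = 2.39 hours

2.39


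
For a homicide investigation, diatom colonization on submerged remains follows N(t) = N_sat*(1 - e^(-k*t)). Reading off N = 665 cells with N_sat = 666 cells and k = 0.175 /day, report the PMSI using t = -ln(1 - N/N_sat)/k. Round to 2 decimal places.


PMSI from diatom colonization curve:
N / N_sat = 665 / 666 = 0.998498
1 - N/N_sat = 0.001502
ln(1 - N/N_sat) = -6.500958
t = -ln(1 - N/N_sat) / k = -(-6.500958) / 0.175 = 37.15 days

37.15


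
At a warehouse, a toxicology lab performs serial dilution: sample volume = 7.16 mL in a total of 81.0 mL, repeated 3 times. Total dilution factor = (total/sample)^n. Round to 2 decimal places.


Dilution factor calculation:
Single dilution = V_total / V_sample = 81.0 / 7.16 ≈ 11.312849
Number of dilutions = 3
Total DF = (81.0 / 7.16)^3 (full precision, rounded at the end) = 1447.82

1447.82


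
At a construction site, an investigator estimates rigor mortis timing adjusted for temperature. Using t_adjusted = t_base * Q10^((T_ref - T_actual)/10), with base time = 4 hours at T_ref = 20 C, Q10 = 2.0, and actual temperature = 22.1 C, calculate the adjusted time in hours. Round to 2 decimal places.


Rigor mortis time adjustment:
Exponent = (T_ref - T_actual) / 10 = (20 - 22.1) / 10 = -0.21
Q10 factor = 2.0^-0.21 = 0.86454
t_adjusted = 4 * 0.86454 = 3.46 hours

3.46
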